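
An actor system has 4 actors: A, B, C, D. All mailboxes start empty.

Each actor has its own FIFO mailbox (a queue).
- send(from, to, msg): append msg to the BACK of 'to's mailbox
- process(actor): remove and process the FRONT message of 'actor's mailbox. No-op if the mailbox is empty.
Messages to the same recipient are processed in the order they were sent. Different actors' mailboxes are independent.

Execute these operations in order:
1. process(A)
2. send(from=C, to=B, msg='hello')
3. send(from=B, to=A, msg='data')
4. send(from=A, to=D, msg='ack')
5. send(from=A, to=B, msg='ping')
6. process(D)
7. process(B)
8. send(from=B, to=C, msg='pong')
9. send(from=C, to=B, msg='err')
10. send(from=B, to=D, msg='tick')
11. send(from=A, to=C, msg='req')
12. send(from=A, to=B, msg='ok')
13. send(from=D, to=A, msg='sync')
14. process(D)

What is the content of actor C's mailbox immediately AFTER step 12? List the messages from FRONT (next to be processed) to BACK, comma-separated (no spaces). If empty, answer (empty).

After 1 (process(A)): A:[] B:[] C:[] D:[]
After 2 (send(from=C, to=B, msg='hello')): A:[] B:[hello] C:[] D:[]
After 3 (send(from=B, to=A, msg='data')): A:[data] B:[hello] C:[] D:[]
After 4 (send(from=A, to=D, msg='ack')): A:[data] B:[hello] C:[] D:[ack]
After 5 (send(from=A, to=B, msg='ping')): A:[data] B:[hello,ping] C:[] D:[ack]
After 6 (process(D)): A:[data] B:[hello,ping] C:[] D:[]
After 7 (process(B)): A:[data] B:[ping] C:[] D:[]
After 8 (send(from=B, to=C, msg='pong')): A:[data] B:[ping] C:[pong] D:[]
After 9 (send(from=C, to=B, msg='err')): A:[data] B:[ping,err] C:[pong] D:[]
After 10 (send(from=B, to=D, msg='tick')): A:[data] B:[ping,err] C:[pong] D:[tick]
After 11 (send(from=A, to=C, msg='req')): A:[data] B:[ping,err] C:[pong,req] D:[tick]
After 12 (send(from=A, to=B, msg='ok')): A:[data] B:[ping,err,ok] C:[pong,req] D:[tick]

pong,req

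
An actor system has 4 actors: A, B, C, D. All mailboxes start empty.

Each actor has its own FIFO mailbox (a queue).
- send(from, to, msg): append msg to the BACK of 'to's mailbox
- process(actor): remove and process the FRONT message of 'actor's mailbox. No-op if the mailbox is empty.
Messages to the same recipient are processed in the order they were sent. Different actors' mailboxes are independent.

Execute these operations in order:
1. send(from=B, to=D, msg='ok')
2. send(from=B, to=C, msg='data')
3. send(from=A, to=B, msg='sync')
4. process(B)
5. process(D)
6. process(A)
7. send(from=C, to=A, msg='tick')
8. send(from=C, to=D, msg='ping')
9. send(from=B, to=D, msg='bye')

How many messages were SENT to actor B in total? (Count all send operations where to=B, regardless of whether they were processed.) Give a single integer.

After 1 (send(from=B, to=D, msg='ok')): A:[] B:[] C:[] D:[ok]
After 2 (send(from=B, to=C, msg='data')): A:[] B:[] C:[data] D:[ok]
After 3 (send(from=A, to=B, msg='sync')): A:[] B:[sync] C:[data] D:[ok]
After 4 (process(B)): A:[] B:[] C:[data] D:[ok]
After 5 (process(D)): A:[] B:[] C:[data] D:[]
After 6 (process(A)): A:[] B:[] C:[data] D:[]
After 7 (send(from=C, to=A, msg='tick')): A:[tick] B:[] C:[data] D:[]
After 8 (send(from=C, to=D, msg='ping')): A:[tick] B:[] C:[data] D:[ping]
After 9 (send(from=B, to=D, msg='bye')): A:[tick] B:[] C:[data] D:[ping,bye]

Answer: 1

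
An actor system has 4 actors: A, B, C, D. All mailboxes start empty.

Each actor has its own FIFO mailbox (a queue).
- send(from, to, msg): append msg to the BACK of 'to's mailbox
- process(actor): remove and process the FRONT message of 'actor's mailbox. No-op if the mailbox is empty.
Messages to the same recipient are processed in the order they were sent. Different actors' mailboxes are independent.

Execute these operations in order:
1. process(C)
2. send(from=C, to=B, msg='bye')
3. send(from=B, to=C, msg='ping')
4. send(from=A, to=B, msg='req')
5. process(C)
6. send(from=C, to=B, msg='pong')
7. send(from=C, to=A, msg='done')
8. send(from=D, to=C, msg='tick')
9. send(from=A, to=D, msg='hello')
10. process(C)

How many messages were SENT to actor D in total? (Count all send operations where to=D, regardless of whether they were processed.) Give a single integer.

Answer: 1

Derivation:
After 1 (process(C)): A:[] B:[] C:[] D:[]
After 2 (send(from=C, to=B, msg='bye')): A:[] B:[bye] C:[] D:[]
After 3 (send(from=B, to=C, msg='ping')): A:[] B:[bye] C:[ping] D:[]
After 4 (send(from=A, to=B, msg='req')): A:[] B:[bye,req] C:[ping] D:[]
After 5 (process(C)): A:[] B:[bye,req] C:[] D:[]
After 6 (send(from=C, to=B, msg='pong')): A:[] B:[bye,req,pong] C:[] D:[]
After 7 (send(from=C, to=A, msg='done')): A:[done] B:[bye,req,pong] C:[] D:[]
After 8 (send(from=D, to=C, msg='tick')): A:[done] B:[bye,req,pong] C:[tick] D:[]
After 9 (send(from=A, to=D, msg='hello')): A:[done] B:[bye,req,pong] C:[tick] D:[hello]
After 10 (process(C)): A:[done] B:[bye,req,pong] C:[] D:[hello]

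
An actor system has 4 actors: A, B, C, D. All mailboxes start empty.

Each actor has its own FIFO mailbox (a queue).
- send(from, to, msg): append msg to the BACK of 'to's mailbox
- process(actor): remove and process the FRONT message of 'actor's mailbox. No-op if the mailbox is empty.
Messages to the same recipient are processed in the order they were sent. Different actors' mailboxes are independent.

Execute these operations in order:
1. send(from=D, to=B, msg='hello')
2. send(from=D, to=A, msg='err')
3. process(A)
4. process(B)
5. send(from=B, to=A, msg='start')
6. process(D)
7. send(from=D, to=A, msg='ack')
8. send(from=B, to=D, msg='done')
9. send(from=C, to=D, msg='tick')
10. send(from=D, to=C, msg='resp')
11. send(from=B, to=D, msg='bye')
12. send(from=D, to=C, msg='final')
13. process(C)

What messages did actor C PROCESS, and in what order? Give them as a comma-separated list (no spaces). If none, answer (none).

Answer: resp

Derivation:
After 1 (send(from=D, to=B, msg='hello')): A:[] B:[hello] C:[] D:[]
After 2 (send(from=D, to=A, msg='err')): A:[err] B:[hello] C:[] D:[]
After 3 (process(A)): A:[] B:[hello] C:[] D:[]
After 4 (process(B)): A:[] B:[] C:[] D:[]
After 5 (send(from=B, to=A, msg='start')): A:[start] B:[] C:[] D:[]
After 6 (process(D)): A:[start] B:[] C:[] D:[]
After 7 (send(from=D, to=A, msg='ack')): A:[start,ack] B:[] C:[] D:[]
After 8 (send(from=B, to=D, msg='done')): A:[start,ack] B:[] C:[] D:[done]
After 9 (send(from=C, to=D, msg='tick')): A:[start,ack] B:[] C:[] D:[done,tick]
After 10 (send(from=D, to=C, msg='resp')): A:[start,ack] B:[] C:[resp] D:[done,tick]
After 11 (send(from=B, to=D, msg='bye')): A:[start,ack] B:[] C:[resp] D:[done,tick,bye]
After 12 (send(from=D, to=C, msg='final')): A:[start,ack] B:[] C:[resp,final] D:[done,tick,bye]
After 13 (process(C)): A:[start,ack] B:[] C:[final] D:[done,tick,bye]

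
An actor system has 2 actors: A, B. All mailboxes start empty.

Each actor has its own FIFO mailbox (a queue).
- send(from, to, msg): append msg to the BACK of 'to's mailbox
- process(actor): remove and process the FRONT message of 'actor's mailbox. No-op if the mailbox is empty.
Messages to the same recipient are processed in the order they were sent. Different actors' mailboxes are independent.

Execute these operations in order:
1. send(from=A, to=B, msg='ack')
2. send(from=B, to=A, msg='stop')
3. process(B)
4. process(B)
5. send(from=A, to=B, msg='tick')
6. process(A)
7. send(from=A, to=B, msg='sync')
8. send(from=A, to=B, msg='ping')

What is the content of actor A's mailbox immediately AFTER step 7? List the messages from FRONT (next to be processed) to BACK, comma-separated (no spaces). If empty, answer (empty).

After 1 (send(from=A, to=B, msg='ack')): A:[] B:[ack]
After 2 (send(from=B, to=A, msg='stop')): A:[stop] B:[ack]
After 3 (process(B)): A:[stop] B:[]
After 4 (process(B)): A:[stop] B:[]
After 5 (send(from=A, to=B, msg='tick')): A:[stop] B:[tick]
After 6 (process(A)): A:[] B:[tick]
After 7 (send(from=A, to=B, msg='sync')): A:[] B:[tick,sync]

(empty)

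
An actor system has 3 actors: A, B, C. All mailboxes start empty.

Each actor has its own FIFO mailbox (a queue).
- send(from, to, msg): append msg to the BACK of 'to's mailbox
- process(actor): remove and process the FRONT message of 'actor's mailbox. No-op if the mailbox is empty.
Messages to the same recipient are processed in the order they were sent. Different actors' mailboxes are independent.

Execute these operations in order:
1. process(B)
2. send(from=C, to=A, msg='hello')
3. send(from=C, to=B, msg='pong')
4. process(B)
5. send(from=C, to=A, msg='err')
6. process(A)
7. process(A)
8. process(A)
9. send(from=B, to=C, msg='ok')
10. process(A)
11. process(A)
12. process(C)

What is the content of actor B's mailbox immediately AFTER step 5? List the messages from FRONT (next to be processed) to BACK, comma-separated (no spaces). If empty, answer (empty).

After 1 (process(B)): A:[] B:[] C:[]
After 2 (send(from=C, to=A, msg='hello')): A:[hello] B:[] C:[]
After 3 (send(from=C, to=B, msg='pong')): A:[hello] B:[pong] C:[]
After 4 (process(B)): A:[hello] B:[] C:[]
After 5 (send(from=C, to=A, msg='err')): A:[hello,err] B:[] C:[]

(empty)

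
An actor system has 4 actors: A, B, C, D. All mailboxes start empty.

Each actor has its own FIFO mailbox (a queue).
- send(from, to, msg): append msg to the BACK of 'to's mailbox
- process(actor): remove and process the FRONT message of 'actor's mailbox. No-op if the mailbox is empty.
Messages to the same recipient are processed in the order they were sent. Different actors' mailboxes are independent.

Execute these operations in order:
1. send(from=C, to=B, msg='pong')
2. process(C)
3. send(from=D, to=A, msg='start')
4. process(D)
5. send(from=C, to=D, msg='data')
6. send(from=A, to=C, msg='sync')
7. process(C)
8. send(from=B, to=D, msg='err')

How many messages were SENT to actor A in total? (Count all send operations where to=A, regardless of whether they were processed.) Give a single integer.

After 1 (send(from=C, to=B, msg='pong')): A:[] B:[pong] C:[] D:[]
After 2 (process(C)): A:[] B:[pong] C:[] D:[]
After 3 (send(from=D, to=A, msg='start')): A:[start] B:[pong] C:[] D:[]
After 4 (process(D)): A:[start] B:[pong] C:[] D:[]
After 5 (send(from=C, to=D, msg='data')): A:[start] B:[pong] C:[] D:[data]
After 6 (send(from=A, to=C, msg='sync')): A:[start] B:[pong] C:[sync] D:[data]
After 7 (process(C)): A:[start] B:[pong] C:[] D:[data]
After 8 (send(from=B, to=D, msg='err')): A:[start] B:[pong] C:[] D:[data,err]

Answer: 1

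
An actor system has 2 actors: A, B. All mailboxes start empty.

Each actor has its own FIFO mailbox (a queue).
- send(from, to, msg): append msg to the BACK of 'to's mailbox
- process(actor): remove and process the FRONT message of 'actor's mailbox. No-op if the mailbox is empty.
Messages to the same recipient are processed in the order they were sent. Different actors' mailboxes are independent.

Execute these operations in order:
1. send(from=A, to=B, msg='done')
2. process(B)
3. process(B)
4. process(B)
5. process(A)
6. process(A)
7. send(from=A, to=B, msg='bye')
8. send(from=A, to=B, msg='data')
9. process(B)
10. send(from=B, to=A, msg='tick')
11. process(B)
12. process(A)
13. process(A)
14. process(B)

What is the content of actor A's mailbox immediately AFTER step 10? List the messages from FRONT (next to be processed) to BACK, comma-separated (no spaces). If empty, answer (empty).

After 1 (send(from=A, to=B, msg='done')): A:[] B:[done]
After 2 (process(B)): A:[] B:[]
After 3 (process(B)): A:[] B:[]
After 4 (process(B)): A:[] B:[]
After 5 (process(A)): A:[] B:[]
After 6 (process(A)): A:[] B:[]
After 7 (send(from=A, to=B, msg='bye')): A:[] B:[bye]
After 8 (send(from=A, to=B, msg='data')): A:[] B:[bye,data]
After 9 (process(B)): A:[] B:[data]
After 10 (send(from=B, to=A, msg='tick')): A:[tick] B:[data]

tick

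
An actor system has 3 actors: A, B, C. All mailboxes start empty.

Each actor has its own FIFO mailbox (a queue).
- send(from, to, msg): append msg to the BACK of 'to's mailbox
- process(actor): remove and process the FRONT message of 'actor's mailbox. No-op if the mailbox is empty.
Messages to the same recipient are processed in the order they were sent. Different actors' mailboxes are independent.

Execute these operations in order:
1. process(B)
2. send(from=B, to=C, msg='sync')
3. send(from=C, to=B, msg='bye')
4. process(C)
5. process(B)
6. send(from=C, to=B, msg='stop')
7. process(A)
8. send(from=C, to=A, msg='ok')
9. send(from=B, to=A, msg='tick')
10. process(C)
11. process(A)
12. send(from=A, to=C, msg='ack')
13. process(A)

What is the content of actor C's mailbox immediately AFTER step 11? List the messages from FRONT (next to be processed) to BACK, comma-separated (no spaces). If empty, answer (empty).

After 1 (process(B)): A:[] B:[] C:[]
After 2 (send(from=B, to=C, msg='sync')): A:[] B:[] C:[sync]
After 3 (send(from=C, to=B, msg='bye')): A:[] B:[bye] C:[sync]
After 4 (process(C)): A:[] B:[bye] C:[]
After 5 (process(B)): A:[] B:[] C:[]
After 6 (send(from=C, to=B, msg='stop')): A:[] B:[stop] C:[]
After 7 (process(A)): A:[] B:[stop] C:[]
After 8 (send(from=C, to=A, msg='ok')): A:[ok] B:[stop] C:[]
After 9 (send(from=B, to=A, msg='tick')): A:[ok,tick] B:[stop] C:[]
After 10 (process(C)): A:[ok,tick] B:[stop] C:[]
After 11 (process(A)): A:[tick] B:[stop] C:[]

(empty)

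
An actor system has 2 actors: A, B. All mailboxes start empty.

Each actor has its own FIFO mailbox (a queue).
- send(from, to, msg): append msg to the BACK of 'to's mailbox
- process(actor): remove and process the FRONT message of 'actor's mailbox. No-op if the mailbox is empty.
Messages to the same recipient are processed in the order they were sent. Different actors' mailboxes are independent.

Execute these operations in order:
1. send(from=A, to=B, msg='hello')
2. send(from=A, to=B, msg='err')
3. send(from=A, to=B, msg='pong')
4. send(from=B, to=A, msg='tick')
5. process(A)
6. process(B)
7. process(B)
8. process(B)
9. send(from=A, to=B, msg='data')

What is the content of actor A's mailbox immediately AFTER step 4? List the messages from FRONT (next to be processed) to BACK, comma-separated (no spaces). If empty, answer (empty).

After 1 (send(from=A, to=B, msg='hello')): A:[] B:[hello]
After 2 (send(from=A, to=B, msg='err')): A:[] B:[hello,err]
After 3 (send(from=A, to=B, msg='pong')): A:[] B:[hello,err,pong]
After 4 (send(from=B, to=A, msg='tick')): A:[tick] B:[hello,err,pong]

tick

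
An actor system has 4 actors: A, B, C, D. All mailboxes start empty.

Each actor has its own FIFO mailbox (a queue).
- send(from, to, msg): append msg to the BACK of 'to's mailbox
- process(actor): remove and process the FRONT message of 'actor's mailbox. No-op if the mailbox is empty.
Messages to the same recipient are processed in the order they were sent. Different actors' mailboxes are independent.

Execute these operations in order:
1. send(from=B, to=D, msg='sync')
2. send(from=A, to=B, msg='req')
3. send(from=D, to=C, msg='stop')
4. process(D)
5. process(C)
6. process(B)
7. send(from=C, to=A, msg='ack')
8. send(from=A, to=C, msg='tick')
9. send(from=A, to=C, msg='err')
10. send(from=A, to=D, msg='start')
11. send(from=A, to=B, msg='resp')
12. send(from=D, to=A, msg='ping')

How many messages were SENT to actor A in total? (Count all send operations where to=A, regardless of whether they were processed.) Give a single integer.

After 1 (send(from=B, to=D, msg='sync')): A:[] B:[] C:[] D:[sync]
After 2 (send(from=A, to=B, msg='req')): A:[] B:[req] C:[] D:[sync]
After 3 (send(from=D, to=C, msg='stop')): A:[] B:[req] C:[stop] D:[sync]
After 4 (process(D)): A:[] B:[req] C:[stop] D:[]
After 5 (process(C)): A:[] B:[req] C:[] D:[]
After 6 (process(B)): A:[] B:[] C:[] D:[]
After 7 (send(from=C, to=A, msg='ack')): A:[ack] B:[] C:[] D:[]
After 8 (send(from=A, to=C, msg='tick')): A:[ack] B:[] C:[tick] D:[]
After 9 (send(from=A, to=C, msg='err')): A:[ack] B:[] C:[tick,err] D:[]
After 10 (send(from=A, to=D, msg='start')): A:[ack] B:[] C:[tick,err] D:[start]
After 11 (send(from=A, to=B, msg='resp')): A:[ack] B:[resp] C:[tick,err] D:[start]
After 12 (send(from=D, to=A, msg='ping')): A:[ack,ping] B:[resp] C:[tick,err] D:[start]

Answer: 2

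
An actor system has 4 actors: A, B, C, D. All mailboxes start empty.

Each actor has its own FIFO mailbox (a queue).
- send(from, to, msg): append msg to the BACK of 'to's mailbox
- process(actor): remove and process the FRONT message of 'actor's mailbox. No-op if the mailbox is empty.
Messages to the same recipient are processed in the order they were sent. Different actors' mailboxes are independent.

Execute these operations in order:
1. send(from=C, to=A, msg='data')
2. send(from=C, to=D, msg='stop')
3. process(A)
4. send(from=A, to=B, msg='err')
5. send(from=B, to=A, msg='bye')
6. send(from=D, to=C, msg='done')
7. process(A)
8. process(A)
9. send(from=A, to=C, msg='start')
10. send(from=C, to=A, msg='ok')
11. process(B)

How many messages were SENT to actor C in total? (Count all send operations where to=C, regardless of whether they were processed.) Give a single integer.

After 1 (send(from=C, to=A, msg='data')): A:[data] B:[] C:[] D:[]
After 2 (send(from=C, to=D, msg='stop')): A:[data] B:[] C:[] D:[stop]
After 3 (process(A)): A:[] B:[] C:[] D:[stop]
After 4 (send(from=A, to=B, msg='err')): A:[] B:[err] C:[] D:[stop]
After 5 (send(from=B, to=A, msg='bye')): A:[bye] B:[err] C:[] D:[stop]
After 6 (send(from=D, to=C, msg='done')): A:[bye] B:[err] C:[done] D:[stop]
After 7 (process(A)): A:[] B:[err] C:[done] D:[stop]
After 8 (process(A)): A:[] B:[err] C:[done] D:[stop]
After 9 (send(from=A, to=C, msg='start')): A:[] B:[err] C:[done,start] D:[stop]
After 10 (send(from=C, to=A, msg='ok')): A:[ok] B:[err] C:[done,start] D:[stop]
After 11 (process(B)): A:[ok] B:[] C:[done,start] D:[stop]

Answer: 2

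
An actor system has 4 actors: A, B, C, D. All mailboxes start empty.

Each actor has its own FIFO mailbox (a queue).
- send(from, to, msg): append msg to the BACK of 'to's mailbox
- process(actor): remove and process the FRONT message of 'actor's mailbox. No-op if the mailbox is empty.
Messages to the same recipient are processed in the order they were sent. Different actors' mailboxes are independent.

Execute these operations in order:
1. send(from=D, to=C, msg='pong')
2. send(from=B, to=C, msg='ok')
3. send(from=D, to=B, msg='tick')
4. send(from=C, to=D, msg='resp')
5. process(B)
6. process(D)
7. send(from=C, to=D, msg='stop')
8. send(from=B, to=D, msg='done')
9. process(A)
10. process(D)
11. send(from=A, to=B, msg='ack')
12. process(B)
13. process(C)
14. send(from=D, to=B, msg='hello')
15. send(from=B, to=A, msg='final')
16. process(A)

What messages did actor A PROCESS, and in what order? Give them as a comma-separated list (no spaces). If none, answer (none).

After 1 (send(from=D, to=C, msg='pong')): A:[] B:[] C:[pong] D:[]
After 2 (send(from=B, to=C, msg='ok')): A:[] B:[] C:[pong,ok] D:[]
After 3 (send(from=D, to=B, msg='tick')): A:[] B:[tick] C:[pong,ok] D:[]
After 4 (send(from=C, to=D, msg='resp')): A:[] B:[tick] C:[pong,ok] D:[resp]
After 5 (process(B)): A:[] B:[] C:[pong,ok] D:[resp]
After 6 (process(D)): A:[] B:[] C:[pong,ok] D:[]
After 7 (send(from=C, to=D, msg='stop')): A:[] B:[] C:[pong,ok] D:[stop]
After 8 (send(from=B, to=D, msg='done')): A:[] B:[] C:[pong,ok] D:[stop,done]
After 9 (process(A)): A:[] B:[] C:[pong,ok] D:[stop,done]
After 10 (process(D)): A:[] B:[] C:[pong,ok] D:[done]
After 11 (send(from=A, to=B, msg='ack')): A:[] B:[ack] C:[pong,ok] D:[done]
After 12 (process(B)): A:[] B:[] C:[pong,ok] D:[done]
After 13 (process(C)): A:[] B:[] C:[ok] D:[done]
After 14 (send(from=D, to=B, msg='hello')): A:[] B:[hello] C:[ok] D:[done]
After 15 (send(from=B, to=A, msg='final')): A:[final] B:[hello] C:[ok] D:[done]
After 16 (process(A)): A:[] B:[hello] C:[ok] D:[done]

Answer: final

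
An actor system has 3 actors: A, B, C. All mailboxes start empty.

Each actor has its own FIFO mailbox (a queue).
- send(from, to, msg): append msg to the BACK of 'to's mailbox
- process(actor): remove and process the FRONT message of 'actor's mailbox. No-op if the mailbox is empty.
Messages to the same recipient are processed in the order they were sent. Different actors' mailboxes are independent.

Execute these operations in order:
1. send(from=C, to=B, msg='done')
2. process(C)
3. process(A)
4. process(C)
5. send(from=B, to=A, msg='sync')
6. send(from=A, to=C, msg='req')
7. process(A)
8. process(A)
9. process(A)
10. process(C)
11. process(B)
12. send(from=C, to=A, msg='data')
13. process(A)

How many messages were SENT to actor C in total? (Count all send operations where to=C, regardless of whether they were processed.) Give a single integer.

After 1 (send(from=C, to=B, msg='done')): A:[] B:[done] C:[]
After 2 (process(C)): A:[] B:[done] C:[]
After 3 (process(A)): A:[] B:[done] C:[]
After 4 (process(C)): A:[] B:[done] C:[]
After 5 (send(from=B, to=A, msg='sync')): A:[sync] B:[done] C:[]
After 6 (send(from=A, to=C, msg='req')): A:[sync] B:[done] C:[req]
After 7 (process(A)): A:[] B:[done] C:[req]
After 8 (process(A)): A:[] B:[done] C:[req]
After 9 (process(A)): A:[] B:[done] C:[req]
After 10 (process(C)): A:[] B:[done] C:[]
After 11 (process(B)): A:[] B:[] C:[]
After 12 (send(from=C, to=A, msg='data')): A:[data] B:[] C:[]
After 13 (process(A)): A:[] B:[] C:[]

Answer: 1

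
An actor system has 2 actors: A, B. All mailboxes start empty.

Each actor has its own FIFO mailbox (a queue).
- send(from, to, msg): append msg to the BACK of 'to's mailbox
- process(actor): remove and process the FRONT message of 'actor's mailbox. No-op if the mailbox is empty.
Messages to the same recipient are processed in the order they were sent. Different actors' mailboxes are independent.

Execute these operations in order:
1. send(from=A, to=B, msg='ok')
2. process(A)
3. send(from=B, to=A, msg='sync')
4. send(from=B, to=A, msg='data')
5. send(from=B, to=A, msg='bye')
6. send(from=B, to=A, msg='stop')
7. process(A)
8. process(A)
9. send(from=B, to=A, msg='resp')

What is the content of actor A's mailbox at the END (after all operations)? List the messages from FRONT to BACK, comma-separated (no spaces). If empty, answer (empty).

After 1 (send(from=A, to=B, msg='ok')): A:[] B:[ok]
After 2 (process(A)): A:[] B:[ok]
After 3 (send(from=B, to=A, msg='sync')): A:[sync] B:[ok]
After 4 (send(from=B, to=A, msg='data')): A:[sync,data] B:[ok]
After 5 (send(from=B, to=A, msg='bye')): A:[sync,data,bye] B:[ok]
After 6 (send(from=B, to=A, msg='stop')): A:[sync,data,bye,stop] B:[ok]
After 7 (process(A)): A:[data,bye,stop] B:[ok]
After 8 (process(A)): A:[bye,stop] B:[ok]
After 9 (send(from=B, to=A, msg='resp')): A:[bye,stop,resp] B:[ok]

Answer: bye,stop,resp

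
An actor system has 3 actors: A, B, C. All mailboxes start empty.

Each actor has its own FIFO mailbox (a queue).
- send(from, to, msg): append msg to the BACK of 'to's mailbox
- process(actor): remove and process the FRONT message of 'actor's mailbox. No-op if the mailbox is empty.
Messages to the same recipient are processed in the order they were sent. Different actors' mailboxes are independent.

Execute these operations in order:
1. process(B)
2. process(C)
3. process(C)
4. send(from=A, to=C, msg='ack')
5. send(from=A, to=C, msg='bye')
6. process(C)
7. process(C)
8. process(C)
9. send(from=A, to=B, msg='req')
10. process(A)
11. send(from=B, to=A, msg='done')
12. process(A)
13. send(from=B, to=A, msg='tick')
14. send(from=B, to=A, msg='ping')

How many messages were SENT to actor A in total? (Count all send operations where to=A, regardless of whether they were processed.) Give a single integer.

Answer: 3

Derivation:
After 1 (process(B)): A:[] B:[] C:[]
After 2 (process(C)): A:[] B:[] C:[]
After 3 (process(C)): A:[] B:[] C:[]
After 4 (send(from=A, to=C, msg='ack')): A:[] B:[] C:[ack]
After 5 (send(from=A, to=C, msg='bye')): A:[] B:[] C:[ack,bye]
After 6 (process(C)): A:[] B:[] C:[bye]
After 7 (process(C)): A:[] B:[] C:[]
After 8 (process(C)): A:[] B:[] C:[]
After 9 (send(from=A, to=B, msg='req')): A:[] B:[req] C:[]
After 10 (process(A)): A:[] B:[req] C:[]
After 11 (send(from=B, to=A, msg='done')): A:[done] B:[req] C:[]
After 12 (process(A)): A:[] B:[req] C:[]
After 13 (send(from=B, to=A, msg='tick')): A:[tick] B:[req] C:[]
After 14 (send(from=B, to=A, msg='ping')): A:[tick,ping] B:[req] C:[]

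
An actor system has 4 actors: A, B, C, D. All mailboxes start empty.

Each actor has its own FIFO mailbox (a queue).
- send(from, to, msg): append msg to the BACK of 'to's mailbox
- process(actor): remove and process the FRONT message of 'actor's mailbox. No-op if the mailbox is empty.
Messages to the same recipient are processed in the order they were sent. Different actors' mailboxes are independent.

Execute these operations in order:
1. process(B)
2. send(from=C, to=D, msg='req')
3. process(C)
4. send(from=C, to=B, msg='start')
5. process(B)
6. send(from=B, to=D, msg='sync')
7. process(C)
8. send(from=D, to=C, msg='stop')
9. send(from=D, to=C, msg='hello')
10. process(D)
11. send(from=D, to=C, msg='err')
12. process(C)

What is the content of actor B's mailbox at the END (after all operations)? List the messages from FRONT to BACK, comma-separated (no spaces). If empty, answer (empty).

Answer: (empty)

Derivation:
After 1 (process(B)): A:[] B:[] C:[] D:[]
After 2 (send(from=C, to=D, msg='req')): A:[] B:[] C:[] D:[req]
After 3 (process(C)): A:[] B:[] C:[] D:[req]
After 4 (send(from=C, to=B, msg='start')): A:[] B:[start] C:[] D:[req]
After 5 (process(B)): A:[] B:[] C:[] D:[req]
After 6 (send(from=B, to=D, msg='sync')): A:[] B:[] C:[] D:[req,sync]
After 7 (process(C)): A:[] B:[] C:[] D:[req,sync]
After 8 (send(from=D, to=C, msg='stop')): A:[] B:[] C:[stop] D:[req,sync]
After 9 (send(from=D, to=C, msg='hello')): A:[] B:[] C:[stop,hello] D:[req,sync]
After 10 (process(D)): A:[] B:[] C:[stop,hello] D:[sync]
After 11 (send(from=D, to=C, msg='err')): A:[] B:[] C:[stop,hello,err] D:[sync]
After 12 (process(C)): A:[] B:[] C:[hello,err] D:[sync]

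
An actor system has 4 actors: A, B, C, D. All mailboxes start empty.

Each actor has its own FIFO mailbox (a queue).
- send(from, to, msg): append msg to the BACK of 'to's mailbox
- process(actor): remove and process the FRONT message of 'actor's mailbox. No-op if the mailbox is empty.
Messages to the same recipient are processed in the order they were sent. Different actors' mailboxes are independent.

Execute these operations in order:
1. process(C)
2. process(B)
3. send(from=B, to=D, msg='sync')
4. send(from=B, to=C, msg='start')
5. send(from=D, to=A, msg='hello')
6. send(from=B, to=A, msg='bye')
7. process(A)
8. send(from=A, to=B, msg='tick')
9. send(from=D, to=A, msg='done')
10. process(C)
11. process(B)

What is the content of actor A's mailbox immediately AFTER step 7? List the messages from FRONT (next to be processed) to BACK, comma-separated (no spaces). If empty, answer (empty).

After 1 (process(C)): A:[] B:[] C:[] D:[]
After 2 (process(B)): A:[] B:[] C:[] D:[]
After 3 (send(from=B, to=D, msg='sync')): A:[] B:[] C:[] D:[sync]
After 4 (send(from=B, to=C, msg='start')): A:[] B:[] C:[start] D:[sync]
After 5 (send(from=D, to=A, msg='hello')): A:[hello] B:[] C:[start] D:[sync]
After 6 (send(from=B, to=A, msg='bye')): A:[hello,bye] B:[] C:[start] D:[sync]
After 7 (process(A)): A:[bye] B:[] C:[start] D:[sync]

bye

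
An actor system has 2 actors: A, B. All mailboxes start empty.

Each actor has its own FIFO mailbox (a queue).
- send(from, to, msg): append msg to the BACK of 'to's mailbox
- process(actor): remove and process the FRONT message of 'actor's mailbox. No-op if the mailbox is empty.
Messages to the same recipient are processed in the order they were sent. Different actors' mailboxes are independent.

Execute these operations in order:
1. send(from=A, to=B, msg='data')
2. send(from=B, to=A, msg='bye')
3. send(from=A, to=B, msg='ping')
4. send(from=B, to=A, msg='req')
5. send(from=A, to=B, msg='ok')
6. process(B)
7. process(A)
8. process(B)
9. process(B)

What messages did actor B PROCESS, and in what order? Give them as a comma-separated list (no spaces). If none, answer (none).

After 1 (send(from=A, to=B, msg='data')): A:[] B:[data]
After 2 (send(from=B, to=A, msg='bye')): A:[bye] B:[data]
After 3 (send(from=A, to=B, msg='ping')): A:[bye] B:[data,ping]
After 4 (send(from=B, to=A, msg='req')): A:[bye,req] B:[data,ping]
After 5 (send(from=A, to=B, msg='ok')): A:[bye,req] B:[data,ping,ok]
After 6 (process(B)): A:[bye,req] B:[ping,ok]
After 7 (process(A)): A:[req] B:[ping,ok]
After 8 (process(B)): A:[req] B:[ok]
After 9 (process(B)): A:[req] B:[]

Answer: data,ping,ok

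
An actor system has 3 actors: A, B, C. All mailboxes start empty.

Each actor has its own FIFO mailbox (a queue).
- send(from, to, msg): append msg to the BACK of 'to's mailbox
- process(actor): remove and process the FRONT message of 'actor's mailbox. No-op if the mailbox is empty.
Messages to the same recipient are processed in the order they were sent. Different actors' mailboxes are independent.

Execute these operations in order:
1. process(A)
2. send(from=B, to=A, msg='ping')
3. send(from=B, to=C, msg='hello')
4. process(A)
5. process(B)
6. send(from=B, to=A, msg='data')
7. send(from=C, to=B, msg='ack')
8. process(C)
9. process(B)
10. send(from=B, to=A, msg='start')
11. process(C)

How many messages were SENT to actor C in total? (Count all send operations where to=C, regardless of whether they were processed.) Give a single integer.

After 1 (process(A)): A:[] B:[] C:[]
After 2 (send(from=B, to=A, msg='ping')): A:[ping] B:[] C:[]
After 3 (send(from=B, to=C, msg='hello')): A:[ping] B:[] C:[hello]
After 4 (process(A)): A:[] B:[] C:[hello]
After 5 (process(B)): A:[] B:[] C:[hello]
After 6 (send(from=B, to=A, msg='data')): A:[data] B:[] C:[hello]
After 7 (send(from=C, to=B, msg='ack')): A:[data] B:[ack] C:[hello]
After 8 (process(C)): A:[data] B:[ack] C:[]
After 9 (process(B)): A:[data] B:[] C:[]
After 10 (send(from=B, to=A, msg='start')): A:[data,start] B:[] C:[]
After 11 (process(C)): A:[data,start] B:[] C:[]

Answer: 1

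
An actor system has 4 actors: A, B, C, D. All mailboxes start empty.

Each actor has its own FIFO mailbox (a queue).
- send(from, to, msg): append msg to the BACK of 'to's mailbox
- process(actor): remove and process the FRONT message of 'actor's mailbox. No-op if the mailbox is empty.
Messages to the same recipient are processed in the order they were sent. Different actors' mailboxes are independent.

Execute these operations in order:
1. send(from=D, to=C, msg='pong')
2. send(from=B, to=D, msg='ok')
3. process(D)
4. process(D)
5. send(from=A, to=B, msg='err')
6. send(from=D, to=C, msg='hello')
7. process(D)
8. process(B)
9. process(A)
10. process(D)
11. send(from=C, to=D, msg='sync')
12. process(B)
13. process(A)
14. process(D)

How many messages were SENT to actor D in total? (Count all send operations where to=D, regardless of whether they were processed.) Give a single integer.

After 1 (send(from=D, to=C, msg='pong')): A:[] B:[] C:[pong] D:[]
After 2 (send(from=B, to=D, msg='ok')): A:[] B:[] C:[pong] D:[ok]
After 3 (process(D)): A:[] B:[] C:[pong] D:[]
After 4 (process(D)): A:[] B:[] C:[pong] D:[]
After 5 (send(from=A, to=B, msg='err')): A:[] B:[err] C:[pong] D:[]
After 6 (send(from=D, to=C, msg='hello')): A:[] B:[err] C:[pong,hello] D:[]
After 7 (process(D)): A:[] B:[err] C:[pong,hello] D:[]
After 8 (process(B)): A:[] B:[] C:[pong,hello] D:[]
After 9 (process(A)): A:[] B:[] C:[pong,hello] D:[]
After 10 (process(D)): A:[] B:[] C:[pong,hello] D:[]
After 11 (send(from=C, to=D, msg='sync')): A:[] B:[] C:[pong,hello] D:[sync]
After 12 (process(B)): A:[] B:[] C:[pong,hello] D:[sync]
After 13 (process(A)): A:[] B:[] C:[pong,hello] D:[sync]
After 14 (process(D)): A:[] B:[] C:[pong,hello] D:[]

Answer: 2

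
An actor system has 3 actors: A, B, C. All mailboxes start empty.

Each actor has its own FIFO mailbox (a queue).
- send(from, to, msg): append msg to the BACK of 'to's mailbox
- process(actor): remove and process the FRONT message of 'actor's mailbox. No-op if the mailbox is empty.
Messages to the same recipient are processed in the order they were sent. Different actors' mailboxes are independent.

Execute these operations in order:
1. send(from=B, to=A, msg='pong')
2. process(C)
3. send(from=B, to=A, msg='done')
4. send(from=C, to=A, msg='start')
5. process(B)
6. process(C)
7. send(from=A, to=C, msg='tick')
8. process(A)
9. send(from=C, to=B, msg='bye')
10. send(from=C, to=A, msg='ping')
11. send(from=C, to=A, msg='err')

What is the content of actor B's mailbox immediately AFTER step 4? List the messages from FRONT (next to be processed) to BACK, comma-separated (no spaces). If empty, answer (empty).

After 1 (send(from=B, to=A, msg='pong')): A:[pong] B:[] C:[]
After 2 (process(C)): A:[pong] B:[] C:[]
After 3 (send(from=B, to=A, msg='done')): A:[pong,done] B:[] C:[]
After 4 (send(from=C, to=A, msg='start')): A:[pong,done,start] B:[] C:[]

(empty)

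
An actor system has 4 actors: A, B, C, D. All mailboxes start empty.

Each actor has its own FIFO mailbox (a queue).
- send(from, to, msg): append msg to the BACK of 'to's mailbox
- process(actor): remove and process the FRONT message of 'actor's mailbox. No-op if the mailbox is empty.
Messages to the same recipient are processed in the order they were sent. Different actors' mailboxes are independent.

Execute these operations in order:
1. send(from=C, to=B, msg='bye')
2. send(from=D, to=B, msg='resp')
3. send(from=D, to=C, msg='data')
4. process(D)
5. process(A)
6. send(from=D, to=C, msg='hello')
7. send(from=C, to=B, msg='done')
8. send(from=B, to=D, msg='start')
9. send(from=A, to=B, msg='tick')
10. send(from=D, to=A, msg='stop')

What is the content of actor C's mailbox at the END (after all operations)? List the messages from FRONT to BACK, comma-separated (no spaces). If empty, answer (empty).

Answer: data,hello

Derivation:
After 1 (send(from=C, to=B, msg='bye')): A:[] B:[bye] C:[] D:[]
After 2 (send(from=D, to=B, msg='resp')): A:[] B:[bye,resp] C:[] D:[]
After 3 (send(from=D, to=C, msg='data')): A:[] B:[bye,resp] C:[data] D:[]
After 4 (process(D)): A:[] B:[bye,resp] C:[data] D:[]
After 5 (process(A)): A:[] B:[bye,resp] C:[data] D:[]
After 6 (send(from=D, to=C, msg='hello')): A:[] B:[bye,resp] C:[data,hello] D:[]
After 7 (send(from=C, to=B, msg='done')): A:[] B:[bye,resp,done] C:[data,hello] D:[]
After 8 (send(from=B, to=D, msg='start')): A:[] B:[bye,resp,done] C:[data,hello] D:[start]
After 9 (send(from=A, to=B, msg='tick')): A:[] B:[bye,resp,done,tick] C:[data,hello] D:[start]
After 10 (send(from=D, to=A, msg='stop')): A:[stop] B:[bye,resp,done,tick] C:[data,hello] D:[start]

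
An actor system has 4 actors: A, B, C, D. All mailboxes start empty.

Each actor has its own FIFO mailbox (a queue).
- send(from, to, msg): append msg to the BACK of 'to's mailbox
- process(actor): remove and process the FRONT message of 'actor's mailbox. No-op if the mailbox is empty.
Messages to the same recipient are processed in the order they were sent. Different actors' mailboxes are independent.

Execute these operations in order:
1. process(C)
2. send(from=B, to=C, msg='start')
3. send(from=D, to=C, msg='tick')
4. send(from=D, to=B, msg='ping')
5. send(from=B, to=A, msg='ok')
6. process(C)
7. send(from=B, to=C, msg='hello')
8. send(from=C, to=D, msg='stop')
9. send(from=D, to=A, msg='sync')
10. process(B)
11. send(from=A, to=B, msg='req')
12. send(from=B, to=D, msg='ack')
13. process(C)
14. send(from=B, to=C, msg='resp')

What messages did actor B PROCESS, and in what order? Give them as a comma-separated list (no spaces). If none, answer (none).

Answer: ping

Derivation:
After 1 (process(C)): A:[] B:[] C:[] D:[]
After 2 (send(from=B, to=C, msg='start')): A:[] B:[] C:[start] D:[]
After 3 (send(from=D, to=C, msg='tick')): A:[] B:[] C:[start,tick] D:[]
After 4 (send(from=D, to=B, msg='ping')): A:[] B:[ping] C:[start,tick] D:[]
After 5 (send(from=B, to=A, msg='ok')): A:[ok] B:[ping] C:[start,tick] D:[]
After 6 (process(C)): A:[ok] B:[ping] C:[tick] D:[]
After 7 (send(from=B, to=C, msg='hello')): A:[ok] B:[ping] C:[tick,hello] D:[]
After 8 (send(from=C, to=D, msg='stop')): A:[ok] B:[ping] C:[tick,hello] D:[stop]
After 9 (send(from=D, to=A, msg='sync')): A:[ok,sync] B:[ping] C:[tick,hello] D:[stop]
After 10 (process(B)): A:[ok,sync] B:[] C:[tick,hello] D:[stop]
After 11 (send(from=A, to=B, msg='req')): A:[ok,sync] B:[req] C:[tick,hello] D:[stop]
After 12 (send(from=B, to=D, msg='ack')): A:[ok,sync] B:[req] C:[tick,hello] D:[stop,ack]
After 13 (process(C)): A:[ok,sync] B:[req] C:[hello] D:[stop,ack]
After 14 (send(from=B, to=C, msg='resp')): A:[ok,sync] B:[req] C:[hello,resp] D:[stop,ack]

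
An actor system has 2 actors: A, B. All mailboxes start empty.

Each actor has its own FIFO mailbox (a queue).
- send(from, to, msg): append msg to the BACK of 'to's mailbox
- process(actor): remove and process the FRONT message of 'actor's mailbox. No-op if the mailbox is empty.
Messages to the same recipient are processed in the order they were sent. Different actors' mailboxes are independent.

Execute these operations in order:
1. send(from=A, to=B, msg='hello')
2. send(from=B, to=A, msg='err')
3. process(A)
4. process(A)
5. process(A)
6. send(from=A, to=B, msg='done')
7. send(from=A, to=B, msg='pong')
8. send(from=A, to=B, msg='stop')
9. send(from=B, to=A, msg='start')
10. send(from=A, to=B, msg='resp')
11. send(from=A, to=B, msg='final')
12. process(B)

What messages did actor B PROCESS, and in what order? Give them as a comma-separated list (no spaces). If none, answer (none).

Answer: hello

Derivation:
After 1 (send(from=A, to=B, msg='hello')): A:[] B:[hello]
After 2 (send(from=B, to=A, msg='err')): A:[err] B:[hello]
After 3 (process(A)): A:[] B:[hello]
After 4 (process(A)): A:[] B:[hello]
After 5 (process(A)): A:[] B:[hello]
After 6 (send(from=A, to=B, msg='done')): A:[] B:[hello,done]
After 7 (send(from=A, to=B, msg='pong')): A:[] B:[hello,done,pong]
After 8 (send(from=A, to=B, msg='stop')): A:[] B:[hello,done,pong,stop]
After 9 (send(from=B, to=A, msg='start')): A:[start] B:[hello,done,pong,stop]
After 10 (send(from=A, to=B, msg='resp')): A:[start] B:[hello,done,pong,stop,resp]
After 11 (send(from=A, to=B, msg='final')): A:[start] B:[hello,done,pong,stop,resp,final]
After 12 (process(B)): A:[start] B:[done,pong,stop,resp,final]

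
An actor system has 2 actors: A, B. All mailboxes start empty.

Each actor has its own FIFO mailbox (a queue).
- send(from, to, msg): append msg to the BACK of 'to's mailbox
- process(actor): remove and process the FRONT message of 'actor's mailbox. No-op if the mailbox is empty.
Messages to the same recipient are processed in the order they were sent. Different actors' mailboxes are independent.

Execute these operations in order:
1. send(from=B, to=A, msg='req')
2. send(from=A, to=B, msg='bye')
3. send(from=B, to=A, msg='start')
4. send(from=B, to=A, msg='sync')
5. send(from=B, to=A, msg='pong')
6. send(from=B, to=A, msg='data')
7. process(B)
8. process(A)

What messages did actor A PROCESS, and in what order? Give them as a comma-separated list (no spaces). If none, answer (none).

Answer: req

Derivation:
After 1 (send(from=B, to=A, msg='req')): A:[req] B:[]
After 2 (send(from=A, to=B, msg='bye')): A:[req] B:[bye]
After 3 (send(from=B, to=A, msg='start')): A:[req,start] B:[bye]
After 4 (send(from=B, to=A, msg='sync')): A:[req,start,sync] B:[bye]
After 5 (send(from=B, to=A, msg='pong')): A:[req,start,sync,pong] B:[bye]
After 6 (send(from=B, to=A, msg='data')): A:[req,start,sync,pong,data] B:[bye]
After 7 (process(B)): A:[req,start,sync,pong,data] B:[]
After 8 (process(A)): A:[start,sync,pong,data] B:[]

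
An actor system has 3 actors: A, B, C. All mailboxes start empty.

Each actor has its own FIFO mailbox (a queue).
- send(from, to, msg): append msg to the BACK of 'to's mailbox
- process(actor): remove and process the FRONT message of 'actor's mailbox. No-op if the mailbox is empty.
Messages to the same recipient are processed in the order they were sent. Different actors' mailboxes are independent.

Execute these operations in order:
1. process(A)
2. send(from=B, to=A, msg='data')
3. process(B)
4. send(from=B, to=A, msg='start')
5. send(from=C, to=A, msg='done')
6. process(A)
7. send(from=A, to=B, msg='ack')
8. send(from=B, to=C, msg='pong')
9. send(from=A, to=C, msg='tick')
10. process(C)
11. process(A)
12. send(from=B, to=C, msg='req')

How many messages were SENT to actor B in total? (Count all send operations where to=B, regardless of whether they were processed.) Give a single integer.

After 1 (process(A)): A:[] B:[] C:[]
After 2 (send(from=B, to=A, msg='data')): A:[data] B:[] C:[]
After 3 (process(B)): A:[data] B:[] C:[]
After 4 (send(from=B, to=A, msg='start')): A:[data,start] B:[] C:[]
After 5 (send(from=C, to=A, msg='done')): A:[data,start,done] B:[] C:[]
After 6 (process(A)): A:[start,done] B:[] C:[]
After 7 (send(from=A, to=B, msg='ack')): A:[start,done] B:[ack] C:[]
After 8 (send(from=B, to=C, msg='pong')): A:[start,done] B:[ack] C:[pong]
After 9 (send(from=A, to=C, msg='tick')): A:[start,done] B:[ack] C:[pong,tick]
After 10 (process(C)): A:[start,done] B:[ack] C:[tick]
After 11 (process(A)): A:[done] B:[ack] C:[tick]
After 12 (send(from=B, to=C, msg='req')): A:[done] B:[ack] C:[tick,req]

Answer: 1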